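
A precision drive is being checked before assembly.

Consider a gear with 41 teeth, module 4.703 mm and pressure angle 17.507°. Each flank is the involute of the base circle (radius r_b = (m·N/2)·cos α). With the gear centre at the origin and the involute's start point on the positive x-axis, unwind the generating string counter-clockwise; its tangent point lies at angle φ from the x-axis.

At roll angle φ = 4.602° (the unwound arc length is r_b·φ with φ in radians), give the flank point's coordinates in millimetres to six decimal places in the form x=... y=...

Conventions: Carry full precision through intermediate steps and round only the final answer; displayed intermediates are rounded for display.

recognized (one wheel, involute flank): single-mesh tooth geometry, m = 4.703, N = 41
pitch radius r_p = m·N/2 = 4.703·41/2 = 96.411500
base radius r_b = r_p·cos α = 96.411500·cos 17.507° = 91.945739
roll angle φ = 4.602° = 0.08032005 rad
x = r_b·(cos φ + φ·sin φ) = 92.241846
y = r_b·(sin φ − φ·cos φ) = 0.015871

x=92.241846 y=0.015871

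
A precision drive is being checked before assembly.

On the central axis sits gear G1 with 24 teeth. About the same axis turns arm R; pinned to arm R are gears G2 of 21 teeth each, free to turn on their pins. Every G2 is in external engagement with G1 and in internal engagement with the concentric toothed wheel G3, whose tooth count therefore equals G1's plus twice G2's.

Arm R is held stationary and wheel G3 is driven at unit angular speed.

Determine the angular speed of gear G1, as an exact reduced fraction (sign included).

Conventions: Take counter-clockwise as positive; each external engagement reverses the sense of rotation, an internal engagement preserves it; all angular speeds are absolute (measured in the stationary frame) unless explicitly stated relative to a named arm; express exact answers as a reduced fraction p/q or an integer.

-11/4

recognized (axles ride arm R): planetary set, 24/21/66 teeth
ring teeth: 24 + 2·21 = 66
24(ω_sun−ω_arm) = −66(ω_ring−ω_arm),  ω_arm = 0, ω_ring = 1
ω_sun = 0 − (66/24)(1−0) = -11/4
exact speed ratio = -11/4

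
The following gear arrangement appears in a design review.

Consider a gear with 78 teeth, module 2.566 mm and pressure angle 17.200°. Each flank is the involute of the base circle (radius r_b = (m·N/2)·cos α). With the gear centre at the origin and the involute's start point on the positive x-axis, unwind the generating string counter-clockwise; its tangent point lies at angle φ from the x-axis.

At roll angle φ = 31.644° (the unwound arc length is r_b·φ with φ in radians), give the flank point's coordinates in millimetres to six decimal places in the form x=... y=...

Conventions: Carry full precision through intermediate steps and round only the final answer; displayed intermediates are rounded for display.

x=109.085439 y=5.206319

recognized (one wheel, involute flank): single-mesh tooth geometry, m = 2.566, N = 78
pitch radius r_p = m·N/2 = 2.566·78/2 = 100.074000
base radius r_b = r_p·cos α = 100.074000·cos 17.200° = 95.598527
roll angle φ = 31.644° = 0.55229199 rad
x = r_b·(cos φ + φ·sin φ) = 109.085439
y = r_b·(sin φ − φ·cos φ) = 5.206319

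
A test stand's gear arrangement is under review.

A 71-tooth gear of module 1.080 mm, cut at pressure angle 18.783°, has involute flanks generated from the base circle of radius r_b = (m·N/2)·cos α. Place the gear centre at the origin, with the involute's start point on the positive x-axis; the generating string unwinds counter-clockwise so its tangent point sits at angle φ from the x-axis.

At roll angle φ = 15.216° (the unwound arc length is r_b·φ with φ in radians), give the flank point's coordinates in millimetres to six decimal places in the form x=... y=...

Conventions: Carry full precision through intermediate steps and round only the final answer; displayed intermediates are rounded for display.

topology: single-mesh involute geometry — m = 1.080, N = 71
pitch radius r_p = m·N/2 = 1.080·71/2 = 38.340000
base radius r_b = r_p·cos α = 38.340000·cos 18.783° = 36.298197
roll angle φ = 15.216° = 0.26556930 rad
x = r_b·(cos φ + φ·sin φ) = 37.555719
y = r_b·(sin φ − φ·cos φ) = 0.225025

x=37.555719 y=0.225025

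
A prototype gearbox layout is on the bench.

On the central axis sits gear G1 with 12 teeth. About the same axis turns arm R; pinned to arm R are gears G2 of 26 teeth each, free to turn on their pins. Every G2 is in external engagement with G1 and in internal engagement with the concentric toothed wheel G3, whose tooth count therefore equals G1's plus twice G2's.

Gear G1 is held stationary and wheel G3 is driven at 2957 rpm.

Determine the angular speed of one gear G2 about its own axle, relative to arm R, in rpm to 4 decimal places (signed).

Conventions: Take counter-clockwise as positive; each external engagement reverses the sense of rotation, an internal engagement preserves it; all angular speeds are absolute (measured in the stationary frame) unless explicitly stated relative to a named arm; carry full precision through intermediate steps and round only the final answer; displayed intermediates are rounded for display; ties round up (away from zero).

recognized (axles ride arm R): planetary set, 12/26/64 teeth
normalise by the input: solve with ω_ring = 1, then scale by 2957 rpm
ring teeth: 12 + 2·26 = 64
12(ω_sun−ω_arm) = −64(ω_ring−ω_arm),  ω_sun = 0, ω_ring = 1
12(0−ω_arm) = −64(1−ω_arm)  ⇒  76·ω_arm = 64  ⇒  ω_arm = 16/19
sun–planet mesh: 12·(0−16/19) = −26·(ω_p−ω_arm)  ⇒  ω_p−ω_arm = 96/247
scale: ω_p−ω_arm = 96/247 × 2957 rpm = +1149.2794 rpm

+1149.2794 rpm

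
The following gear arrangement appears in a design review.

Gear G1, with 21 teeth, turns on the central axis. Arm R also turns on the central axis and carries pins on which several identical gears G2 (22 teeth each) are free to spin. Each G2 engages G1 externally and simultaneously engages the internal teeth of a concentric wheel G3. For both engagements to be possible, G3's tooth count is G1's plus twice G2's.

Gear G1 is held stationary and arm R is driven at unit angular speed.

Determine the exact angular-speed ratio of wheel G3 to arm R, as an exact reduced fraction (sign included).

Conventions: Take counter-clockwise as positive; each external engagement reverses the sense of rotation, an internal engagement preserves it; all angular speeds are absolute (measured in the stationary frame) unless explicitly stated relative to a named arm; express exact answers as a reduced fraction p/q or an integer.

86/65

class = planetary set [G3 = 21+2·22 = 65; Willis about the carrier]
ring teeth: 21 + 2·22 = 65
21(ω_sun−ω_arm) = −65(ω_ring−ω_arm),  ω_sun = 0, ω_arm = 1
ω_ring = 1 − (21/65)(0−1) = 86/65
ω_out/ω_in = 86/65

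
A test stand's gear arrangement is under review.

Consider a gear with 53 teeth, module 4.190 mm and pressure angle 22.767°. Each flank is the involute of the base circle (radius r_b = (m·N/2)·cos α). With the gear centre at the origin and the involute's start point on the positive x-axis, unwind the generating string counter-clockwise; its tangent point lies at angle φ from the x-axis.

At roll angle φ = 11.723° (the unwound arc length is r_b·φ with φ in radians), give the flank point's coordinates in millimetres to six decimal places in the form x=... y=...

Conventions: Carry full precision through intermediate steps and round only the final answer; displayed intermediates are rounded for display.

class = single-mesh tooth geometry [base-circle involute, m = 4.190, 53T]
pitch radius r_p = m·N/2 = 4.190·53/2 = 111.035000
base radius r_b = r_p·cos α = 111.035000·cos 22.767° = 102.383840
roll angle φ = 11.723° = 0.20460495 rad
x = r_b·(cos φ + φ·sin φ) = 104.504520
y = r_b·(sin φ − φ·cos φ) = 0.291098

x=104.504520 y=0.291098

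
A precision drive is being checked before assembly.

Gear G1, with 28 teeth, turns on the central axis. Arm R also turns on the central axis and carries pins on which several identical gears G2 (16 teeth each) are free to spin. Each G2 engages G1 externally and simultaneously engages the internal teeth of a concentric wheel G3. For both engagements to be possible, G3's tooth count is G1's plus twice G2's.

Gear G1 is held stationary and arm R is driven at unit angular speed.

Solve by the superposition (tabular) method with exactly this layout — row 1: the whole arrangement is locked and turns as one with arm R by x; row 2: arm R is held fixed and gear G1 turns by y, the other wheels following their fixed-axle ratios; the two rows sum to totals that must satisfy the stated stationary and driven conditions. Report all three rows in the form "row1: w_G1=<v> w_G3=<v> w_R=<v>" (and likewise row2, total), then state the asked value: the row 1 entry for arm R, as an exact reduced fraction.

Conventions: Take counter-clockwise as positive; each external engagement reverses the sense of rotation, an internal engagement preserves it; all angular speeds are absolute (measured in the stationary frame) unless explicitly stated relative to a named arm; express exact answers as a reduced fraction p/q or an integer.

row1: w_G1=1 w_G3=1 w_R=1
row2: w_G1=-1 w_G3=7/15 w_R=0
total: w_G1=0 w_G3=22/15 w_R=1
asked value: 1

class = planetary set [G3 = 28+2·16 = 60; Willis about the carrier]
superposition row 1 [locked train]: every member turns x
row 2 — arm fixed, fixed-axis ratios: sun y, ring −(28/60)·y, arm 0
boundary: total ω_sun = x + y = 0 and total ω_arm = x = 1  ⇒  y = -1, x = 1
row 2 ring = −(28/60)·(-1) = 7/15
totals (row 1 + row 2): sun 1 + (-1) = 0, ring 1 + 7/15 = 22/15, arm 1 + 0 = 1
asked cell (row1, arm) = 1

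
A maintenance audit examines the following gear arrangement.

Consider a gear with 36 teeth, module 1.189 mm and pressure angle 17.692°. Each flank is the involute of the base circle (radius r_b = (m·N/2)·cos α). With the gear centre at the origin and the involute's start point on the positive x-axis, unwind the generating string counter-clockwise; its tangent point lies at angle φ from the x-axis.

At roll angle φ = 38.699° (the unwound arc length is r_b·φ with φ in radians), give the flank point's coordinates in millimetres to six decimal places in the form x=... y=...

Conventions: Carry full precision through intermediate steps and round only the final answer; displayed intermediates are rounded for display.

recognized (one wheel, involute flank): single-mesh tooth geometry, m = 1.189, N = 36
pitch radius r_p = m·N/2 = 1.189·36/2 = 21.402000
base radius r_b = r_p·cos α = 21.402000·cos 17.692° = 20.389769
roll angle φ = 38.699° = 0.67542497 rad
x = r_b·(cos φ + φ·sin φ) = 24.523522
y = r_b·(sin φ − φ·cos φ) = 2.000226

x=24.523522 y=2.000226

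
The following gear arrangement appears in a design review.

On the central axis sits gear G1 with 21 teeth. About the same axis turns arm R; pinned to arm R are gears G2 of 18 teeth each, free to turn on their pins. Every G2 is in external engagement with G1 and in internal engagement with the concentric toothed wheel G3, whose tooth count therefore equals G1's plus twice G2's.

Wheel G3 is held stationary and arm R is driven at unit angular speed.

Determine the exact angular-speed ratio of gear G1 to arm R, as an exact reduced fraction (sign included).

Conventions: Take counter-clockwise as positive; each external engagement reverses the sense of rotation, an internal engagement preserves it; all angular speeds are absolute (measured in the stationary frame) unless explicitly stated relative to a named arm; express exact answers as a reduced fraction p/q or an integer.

topology: planetary set — G1 21T / G2 18T / G3 57T, arm = carrier (Willis)
ring teeth: 21 + 2·18 = 57
21(ω_sun−ω_arm) = −57(ω_ring−ω_arm),  ω_ring = 0, ω_arm = 1
ω_sun = 1 − (57/21)(0−1) = 26/7
ω_out/ω_in = 26/7

26/7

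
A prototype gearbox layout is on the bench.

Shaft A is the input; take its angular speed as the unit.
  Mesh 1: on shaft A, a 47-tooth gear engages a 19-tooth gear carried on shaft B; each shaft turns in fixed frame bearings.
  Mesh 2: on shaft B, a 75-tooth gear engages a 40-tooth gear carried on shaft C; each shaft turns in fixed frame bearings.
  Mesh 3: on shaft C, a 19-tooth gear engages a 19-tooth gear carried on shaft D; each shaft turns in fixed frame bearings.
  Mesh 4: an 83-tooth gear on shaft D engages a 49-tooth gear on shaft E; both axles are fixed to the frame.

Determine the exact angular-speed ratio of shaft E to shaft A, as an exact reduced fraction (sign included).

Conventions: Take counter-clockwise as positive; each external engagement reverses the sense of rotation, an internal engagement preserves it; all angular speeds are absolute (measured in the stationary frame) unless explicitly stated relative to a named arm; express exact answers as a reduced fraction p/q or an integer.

class = fixed-axis compound train [4 meshes; 4 ratios multiply, 4 sense flips]
mesh 1 [47T→19T]: running ratio 47/19, sense −
mesh 2 [75T→40T]: running ratio 705/152, sense +
mesh 3 [19T→19T]: running ratio 705/152, sense −
mesh 4 [83T→49T]: running ratio 58515/7448, sense +
ω_out/ω_in = 58515/7448

58515/7448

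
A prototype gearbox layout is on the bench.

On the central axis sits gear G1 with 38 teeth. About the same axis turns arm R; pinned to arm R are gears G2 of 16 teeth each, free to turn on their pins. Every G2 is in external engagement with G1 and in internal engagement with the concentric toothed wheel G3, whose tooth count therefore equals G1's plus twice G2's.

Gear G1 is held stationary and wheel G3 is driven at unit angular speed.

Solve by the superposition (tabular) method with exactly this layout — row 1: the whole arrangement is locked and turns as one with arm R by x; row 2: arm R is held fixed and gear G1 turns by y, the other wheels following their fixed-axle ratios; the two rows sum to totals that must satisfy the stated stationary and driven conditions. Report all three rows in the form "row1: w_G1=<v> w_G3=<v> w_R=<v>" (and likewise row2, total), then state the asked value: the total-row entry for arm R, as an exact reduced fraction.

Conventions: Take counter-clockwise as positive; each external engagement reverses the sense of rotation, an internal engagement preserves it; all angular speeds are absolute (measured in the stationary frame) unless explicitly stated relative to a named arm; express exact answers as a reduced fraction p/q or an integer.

topology: planetary set — G1 38T / G2 16T / G3 70T, arm = carrier (Willis)
row 1: whole set turns with the arm by x
row 2: sun turns y, ring = −(38/70)·y, arm 0
boundary: total ω_sun = x + y = 0 and total ω_ring = x − (38/70)·y = 1  ⇒  y = -35/54, x = 35/54
row 2 ring = −(38/70)·(-35/54) = 19/54
totals (row 1 + row 2): sun 35/54 + (-35/54) = 0, ring 35/54 + 19/54 = 1, arm 35/54 + 0 = 35/54
asked cell (total, arm) = 35/54

row1: w_G1=35/54 w_G3=35/54 w_R=35/54
row2: w_G1=-35/54 w_G3=19/54 w_R=0
total: w_G1=0 w_G3=1 w_R=35/54
asked value: 35/54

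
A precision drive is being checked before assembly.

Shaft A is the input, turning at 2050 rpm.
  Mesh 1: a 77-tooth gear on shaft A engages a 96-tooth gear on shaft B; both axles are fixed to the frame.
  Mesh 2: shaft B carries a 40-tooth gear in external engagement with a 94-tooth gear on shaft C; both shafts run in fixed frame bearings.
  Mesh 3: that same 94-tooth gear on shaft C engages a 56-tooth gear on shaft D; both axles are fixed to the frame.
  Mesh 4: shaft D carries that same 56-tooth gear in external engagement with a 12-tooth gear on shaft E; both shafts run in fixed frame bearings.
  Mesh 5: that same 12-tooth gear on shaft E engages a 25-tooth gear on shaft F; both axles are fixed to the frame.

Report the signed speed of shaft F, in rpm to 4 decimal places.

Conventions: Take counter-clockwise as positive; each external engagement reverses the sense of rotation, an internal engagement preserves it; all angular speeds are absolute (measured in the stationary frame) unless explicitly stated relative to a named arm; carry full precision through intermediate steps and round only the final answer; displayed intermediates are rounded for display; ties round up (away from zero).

-2630.8333 rpm

topology: fixed-axis compound train — 5 meshes, A→F
mesh 1 [77T→96T]: ω = 2050.0000×77/96 = 1644.2708 rpm, sense flips to −
mesh 2 [40T→94T]: ω = 1644.2708×40/94 = 699.6897 rpm, sense flips to +
mesh 3 [94T→56T]: ω = 699.6897×94/56 = 1174.4792 rpm, sense flips to −
mesh 4 [56T→12T]: ω = 1174.4792×56/12 = 5480.9028 rpm, sense flips to +
mesh 5 [12T→25T]: ω = 5480.9028×12/25 = 2630.8333 rpm, sense flips to −
signed output speed = -2630.8333 rpm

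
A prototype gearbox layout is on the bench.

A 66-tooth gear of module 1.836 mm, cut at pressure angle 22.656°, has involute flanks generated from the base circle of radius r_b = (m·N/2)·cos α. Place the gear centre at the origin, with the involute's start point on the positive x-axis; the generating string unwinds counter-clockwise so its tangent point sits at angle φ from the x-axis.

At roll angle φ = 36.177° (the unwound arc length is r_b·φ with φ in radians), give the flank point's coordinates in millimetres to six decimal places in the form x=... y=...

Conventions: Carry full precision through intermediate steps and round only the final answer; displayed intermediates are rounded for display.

topology: single-mesh involute geometry — m = 1.836, N = 66
pitch radius r_p = m·N/2 = 1.836·66/2 = 60.588000
base radius r_b = r_p·cos α = 60.588000·cos 22.656° = 55.912677
roll angle φ = 36.177° = 0.63140776 rad
x = r_b·(cos φ + φ·sin φ) = 65.971690
y = r_b·(sin φ − φ·cos φ) = 4.507178

x=65.971690 y=4.507178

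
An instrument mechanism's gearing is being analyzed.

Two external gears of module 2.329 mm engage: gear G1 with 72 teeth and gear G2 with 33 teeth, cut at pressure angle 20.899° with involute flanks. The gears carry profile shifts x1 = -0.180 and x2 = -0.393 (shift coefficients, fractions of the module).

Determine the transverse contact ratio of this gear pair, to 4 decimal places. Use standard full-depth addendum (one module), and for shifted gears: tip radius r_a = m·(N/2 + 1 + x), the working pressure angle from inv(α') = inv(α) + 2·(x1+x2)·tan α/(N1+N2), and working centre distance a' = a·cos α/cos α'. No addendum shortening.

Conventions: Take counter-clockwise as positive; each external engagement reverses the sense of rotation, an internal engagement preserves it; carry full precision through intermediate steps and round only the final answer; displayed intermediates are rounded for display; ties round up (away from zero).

1.8484

recognized (one external pair, fixed centres): single-mesh tooth geometry, m = 2.329, N1 = 72, N2 = 33
base radii: r_b1 = 78.327962, r_b2 = 35.900316
tip radii: r_a1 = 85.753780, r_a2 = 39.842203
inv(α') = inv(20.899°) + 2·(-0.180-0.393)·tan α/(72+33) = 0.01291897  ⇒  α' = 19.09800°
a' = a·cos α / cos α' = 122.2725·cos 20.899°/cos 19.09800° = 120.881556
action lengths: √(r_a1²−r_b1²) = 34.906177, √(r_a2²−r_b2²) = 17.279134
base pitch p_b = π·m·cos α = 6.835404
CR = (34.906177 + 17.279134 − 120.881556·sin 19.09800°)/6.835404 = 1.848420
contact ratio ≈ 1.8484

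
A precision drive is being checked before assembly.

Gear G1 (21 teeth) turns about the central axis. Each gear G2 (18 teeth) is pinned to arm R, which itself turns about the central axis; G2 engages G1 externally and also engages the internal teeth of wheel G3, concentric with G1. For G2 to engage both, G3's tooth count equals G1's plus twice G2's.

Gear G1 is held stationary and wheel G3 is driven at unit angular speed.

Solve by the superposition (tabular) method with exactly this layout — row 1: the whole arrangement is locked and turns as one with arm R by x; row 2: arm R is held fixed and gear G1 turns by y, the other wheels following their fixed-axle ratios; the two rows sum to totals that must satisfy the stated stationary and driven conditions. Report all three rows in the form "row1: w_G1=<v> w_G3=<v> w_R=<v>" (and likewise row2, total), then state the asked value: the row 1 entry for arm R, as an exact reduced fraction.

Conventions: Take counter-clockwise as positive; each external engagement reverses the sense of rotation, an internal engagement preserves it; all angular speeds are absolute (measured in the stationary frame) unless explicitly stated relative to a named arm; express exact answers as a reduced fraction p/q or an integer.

planetary set (21T centre, 18T on arm, 57T internal) — Willis relation
row 1 — lock + rotate with arm: ω_sun = ω_ring = ω_arm = x
superposition row 2 [arm held]: sun y, ring −(21/57)·y, arm 0
boundary: total ω_sun = x + y = 0 and total ω_ring = x − (21/57)·y = 1  ⇒  y = -19/26, x = 19/26
row 2 ring = −(21/57)·(-19/26) = 7/26
totals (row 1 + row 2): sun 19/26 + (-19/26) = 0, ring 19/26 + 7/26 = 1, arm 19/26 + 0 = 19/26
asked cell (row1, arm) = 19/26

row1: w_G1=19/26 w_G3=19/26 w_R=19/26
row2: w_G1=-19/26 w_G3=7/26 w_R=0
total: w_G1=0 w_G3=1 w_R=19/26
asked value: 19/26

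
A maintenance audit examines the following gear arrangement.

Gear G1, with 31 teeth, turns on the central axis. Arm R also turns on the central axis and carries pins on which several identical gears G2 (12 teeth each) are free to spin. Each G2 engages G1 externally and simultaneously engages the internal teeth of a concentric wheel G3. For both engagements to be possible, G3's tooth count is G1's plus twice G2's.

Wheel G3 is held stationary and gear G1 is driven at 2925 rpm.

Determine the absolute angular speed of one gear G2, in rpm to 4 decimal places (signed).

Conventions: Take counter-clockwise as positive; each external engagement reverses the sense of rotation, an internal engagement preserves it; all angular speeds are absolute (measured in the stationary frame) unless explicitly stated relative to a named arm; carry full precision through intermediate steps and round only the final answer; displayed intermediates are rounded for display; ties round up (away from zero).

-3778.1250 rpm

class = planetary set [G3 = 31+2·12 = 55; Willis about the carrier]
normalise by the input: solve with ω_sun = 1, then scale by 2925 rpm
ring teeth: 31 + 2·12 = 55
31(ω_sun−ω_arm) = −55(ω_ring−ω_arm),  ω_ring = 0, ω_sun = 1
31(1−ω_arm) = −55(0−ω_arm)  ⇒  86·ω_arm = 31  ⇒  ω_arm = 31/86
sun–planet mesh: 31·(1−31/86) = −12·(ω_p−ω_arm)  ⇒  ω_p−ω_arm = -1705/1032
ω_p = 31/86 − 1705/1032 = -31/24
scale: ω_p = -31/24 × 2925 rpm = -3778.1250 rpm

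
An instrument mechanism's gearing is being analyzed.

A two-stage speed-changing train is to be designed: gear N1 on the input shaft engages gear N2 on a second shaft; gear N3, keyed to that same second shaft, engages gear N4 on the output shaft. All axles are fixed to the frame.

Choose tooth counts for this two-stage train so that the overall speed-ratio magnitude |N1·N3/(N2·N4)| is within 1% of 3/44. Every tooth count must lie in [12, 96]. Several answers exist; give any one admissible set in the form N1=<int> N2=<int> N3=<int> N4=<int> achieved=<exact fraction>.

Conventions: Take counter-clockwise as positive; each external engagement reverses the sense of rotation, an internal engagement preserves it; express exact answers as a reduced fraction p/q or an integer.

N1=12 N2=22 N3=12 N4=96 achieved=3/44

2-stage fixed-axis compound train for ratio 3/44
target = 3/44 in lowest terms: an exact hit needs N1·N3 = k·3 and N2·N4 = k·44 for one integer k, every count in [12, 96]; additionally prefer no 1:1 stage (N1 ≠ N2, N3 ≠ N4)
k = 1…47: no 1:1-free in-range split of k·3 and k·44 into factor pairs; take k = 48
k = 48: N1·N3 = 144 = 12·12, N2·N4 = 2112 = 22·96
achieved = 12·12/(22·96) = 3/44; |achieved − target| = 0 ≤ 3/4400 ✓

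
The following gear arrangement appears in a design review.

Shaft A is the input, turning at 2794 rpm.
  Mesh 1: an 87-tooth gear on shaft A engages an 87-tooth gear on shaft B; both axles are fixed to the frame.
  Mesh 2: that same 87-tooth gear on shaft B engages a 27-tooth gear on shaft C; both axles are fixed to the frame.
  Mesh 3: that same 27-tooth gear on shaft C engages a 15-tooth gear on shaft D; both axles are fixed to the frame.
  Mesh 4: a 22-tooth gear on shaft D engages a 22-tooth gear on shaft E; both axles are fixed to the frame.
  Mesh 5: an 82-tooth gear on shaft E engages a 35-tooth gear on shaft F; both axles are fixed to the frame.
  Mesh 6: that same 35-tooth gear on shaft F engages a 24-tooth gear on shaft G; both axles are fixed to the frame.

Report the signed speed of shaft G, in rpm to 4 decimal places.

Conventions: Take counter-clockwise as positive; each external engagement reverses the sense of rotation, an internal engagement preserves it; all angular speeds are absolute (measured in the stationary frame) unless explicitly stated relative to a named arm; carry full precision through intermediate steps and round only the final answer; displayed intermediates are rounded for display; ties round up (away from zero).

+55367.7667 rpm

class = fixed-axis compound train [6 meshes; 6 ratios multiply, 6 sense flips]
mesh 1 [87T→87T]: ω = 2794.0000×87/87 = 2794.0000 rpm, sense flips to −
mesh 2 [87T→27T]: ω = 2794.0000×87/27 = 9002.8889 rpm, sense flips to +
mesh 3 [27T→15T]: ω = 9002.8889×27/15 = 16205.2000 rpm, sense flips to −
mesh 4 [22T→22T]: ω = 16205.2000×22/22 = 16205.2000 rpm, sense flips to +
mesh 5 [82T→35T]: ω = 16205.2000×82/35 = 37966.4686 rpm, sense flips to −
mesh 6 [35T→24T]: ω = 37966.4686×35/24 = 55367.7667 rpm, sense flips to +
signed output speed = +55367.7667 rpm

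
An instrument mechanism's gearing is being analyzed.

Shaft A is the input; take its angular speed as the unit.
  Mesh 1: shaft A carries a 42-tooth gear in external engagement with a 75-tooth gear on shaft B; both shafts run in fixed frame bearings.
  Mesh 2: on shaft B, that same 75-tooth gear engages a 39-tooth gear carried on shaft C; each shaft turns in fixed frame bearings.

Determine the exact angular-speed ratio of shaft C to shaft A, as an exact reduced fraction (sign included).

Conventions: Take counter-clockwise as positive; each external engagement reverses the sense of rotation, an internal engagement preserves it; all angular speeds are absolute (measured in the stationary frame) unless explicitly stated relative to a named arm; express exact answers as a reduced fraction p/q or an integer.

class = fixed-axis compound train [2 meshes; 2 ratios multiply, 2 sense flips]
mesh 1 [42T→75T]: running ratio 14/25, sense −
mesh 2 [75T→39T]: running ratio 14/13, sense +
ω_out/ω_in = 14/13

14/13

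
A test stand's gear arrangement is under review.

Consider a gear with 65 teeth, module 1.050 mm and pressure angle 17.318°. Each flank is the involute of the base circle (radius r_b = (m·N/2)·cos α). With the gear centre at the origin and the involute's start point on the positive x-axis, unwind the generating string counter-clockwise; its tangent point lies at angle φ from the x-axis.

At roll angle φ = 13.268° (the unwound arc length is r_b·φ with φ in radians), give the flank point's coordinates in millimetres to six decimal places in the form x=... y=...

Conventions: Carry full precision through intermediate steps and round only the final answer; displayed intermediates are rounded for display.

topology: single-mesh involute geometry — m = 1.050, N = 65
pitch radius r_p = m·N/2 = 1.050·65/2 = 34.125000
base radius r_b = r_p·cos α = 34.125000·cos 17.318° = 32.578023
roll angle φ = 13.268° = 0.23157029 rad
x = r_b·(cos φ + φ·sin φ) = 33.439842
y = r_b·(sin φ − φ·cos φ) = 0.134129

x=33.439842 y=0.134129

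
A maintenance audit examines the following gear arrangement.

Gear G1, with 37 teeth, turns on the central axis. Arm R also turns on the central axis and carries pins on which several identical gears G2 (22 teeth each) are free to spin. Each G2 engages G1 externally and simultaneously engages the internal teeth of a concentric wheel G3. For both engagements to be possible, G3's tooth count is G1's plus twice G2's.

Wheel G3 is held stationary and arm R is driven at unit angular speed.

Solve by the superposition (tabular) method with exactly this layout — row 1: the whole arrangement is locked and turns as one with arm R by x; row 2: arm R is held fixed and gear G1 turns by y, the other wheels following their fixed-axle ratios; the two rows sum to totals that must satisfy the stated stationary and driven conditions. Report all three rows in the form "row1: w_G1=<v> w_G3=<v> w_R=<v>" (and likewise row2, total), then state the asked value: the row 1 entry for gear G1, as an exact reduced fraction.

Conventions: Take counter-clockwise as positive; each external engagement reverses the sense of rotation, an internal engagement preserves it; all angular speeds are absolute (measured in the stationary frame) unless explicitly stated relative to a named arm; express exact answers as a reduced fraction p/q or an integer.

recognized (axles ride arm R): planetary set, 37/22/81 teeth
row 1 — lock + rotate with arm: ω_sun = ω_ring = ω_arm = x
superposition row 2 [arm held]: sun y, ring −(37/81)·y, arm 0
boundary: total ω_ring = x − (37/81)·y = 0 and total ω_arm = x = 1  ⇒  y = 81/37, x = 1
row 2 ring = −(37/81)·81/37 = -1
totals (row 1 + row 2): sun 1 + 81/37 = 118/37, ring 1 + (-1) = 0, arm 1 + 0 = 1
asked cell (row1, sun) = 1

row1: w_G1=1 w_G3=1 w_R=1
row2: w_G1=81/37 w_G3=-1 w_R=0
total: w_G1=118/37 w_G3=0 w_R=1
asked value: 1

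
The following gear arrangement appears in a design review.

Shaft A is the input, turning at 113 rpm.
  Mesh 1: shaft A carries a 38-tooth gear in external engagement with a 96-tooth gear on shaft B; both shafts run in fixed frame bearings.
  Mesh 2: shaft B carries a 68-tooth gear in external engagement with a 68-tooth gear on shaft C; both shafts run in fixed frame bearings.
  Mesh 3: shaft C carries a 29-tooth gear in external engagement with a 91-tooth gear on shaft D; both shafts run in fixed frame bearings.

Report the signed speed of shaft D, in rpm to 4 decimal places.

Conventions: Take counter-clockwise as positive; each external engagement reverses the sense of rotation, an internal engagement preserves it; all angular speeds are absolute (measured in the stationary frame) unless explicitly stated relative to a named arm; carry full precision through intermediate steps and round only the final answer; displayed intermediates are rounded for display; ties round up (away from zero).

3-mesh fixed-axis compound train (all bearings frame-fixed)
mesh 1 [38T→96T]: ω = 113.0000×38/96 = 44.7292 rpm, sense flips to −
mesh 2 [68T→68T]: ω = 44.7292×68/68 = 44.7292 rpm, sense flips to +
mesh 3 [29T→91T]: ω = 44.7292×29/91 = 14.2543 rpm, sense flips to −
signed output speed = -14.2543 rpm

-14.2543 rpm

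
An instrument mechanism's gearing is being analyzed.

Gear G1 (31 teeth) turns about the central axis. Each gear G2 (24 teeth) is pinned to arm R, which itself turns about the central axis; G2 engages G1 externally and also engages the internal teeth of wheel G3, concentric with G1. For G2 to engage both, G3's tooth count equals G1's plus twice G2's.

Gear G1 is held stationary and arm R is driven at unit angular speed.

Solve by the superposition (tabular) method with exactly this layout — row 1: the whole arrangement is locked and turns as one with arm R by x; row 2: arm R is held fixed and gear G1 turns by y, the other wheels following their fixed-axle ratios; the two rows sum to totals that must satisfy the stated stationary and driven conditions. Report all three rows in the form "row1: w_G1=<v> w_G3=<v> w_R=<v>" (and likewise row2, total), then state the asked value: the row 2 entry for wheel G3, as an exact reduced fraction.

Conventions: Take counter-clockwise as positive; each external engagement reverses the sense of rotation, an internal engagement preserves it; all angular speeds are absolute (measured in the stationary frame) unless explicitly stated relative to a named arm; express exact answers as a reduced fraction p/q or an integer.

row1: w_G1=1 w_G3=1 w_R=1
row2: w_G1=-1 w_G3=31/79 w_R=0
total: w_G1=0 w_G3=110/79 w_R=1
asked value: 31/79

class = planetary set [G3 = 31+2·24 = 79; Willis about the carrier]
row 1 — lock + rotate with arm: ω_sun = ω_ring = ω_arm = x
row 2: sun turns y, ring = −(31/79)·y, arm 0
boundary: total ω_sun = x + y = 0 and total ω_arm = x = 1  ⇒  y = -1, x = 1
row 2 ring = −(31/79)·(-1) = 31/79
totals (row 1 + row 2): sun 1 + (-1) = 0, ring 1 + 31/79 = 110/79, arm 1 + 0 = 1
asked cell (row2, ring) = 31/79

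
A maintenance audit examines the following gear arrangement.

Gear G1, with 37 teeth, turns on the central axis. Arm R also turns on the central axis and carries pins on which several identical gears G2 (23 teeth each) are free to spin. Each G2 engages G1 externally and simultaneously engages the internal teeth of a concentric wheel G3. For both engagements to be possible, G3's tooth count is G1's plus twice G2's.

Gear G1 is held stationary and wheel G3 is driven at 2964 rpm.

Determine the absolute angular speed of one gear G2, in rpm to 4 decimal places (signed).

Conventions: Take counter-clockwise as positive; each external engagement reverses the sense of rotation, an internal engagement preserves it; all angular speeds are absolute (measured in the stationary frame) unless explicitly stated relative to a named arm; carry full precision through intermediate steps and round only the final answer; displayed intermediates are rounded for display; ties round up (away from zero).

+5348.0870 rpm

class = planetary set [G3 = 37+2·23 = 83; Willis about the carrier]
normalise by the input: solve with ω_ring = 1, then scale by 2964 rpm
ring teeth: 37 + 2·23 = 83
37(ω_sun−ω_arm) = −83(ω_ring−ω_arm),  ω_sun = 0, ω_ring = 1
37(0−ω_arm) = −83(1−ω_arm)  ⇒  120·ω_arm = 83  ⇒  ω_arm = 83/120
sun–planet mesh: 37·(0−83/120) = −23·(ω_p−ω_arm)  ⇒  ω_p−ω_arm = 3071/2760
ω_p = 83/120 + 3071/2760 = 83/46
scale: ω_p = 83/46 × 2964 rpm = +5348.0870 rpm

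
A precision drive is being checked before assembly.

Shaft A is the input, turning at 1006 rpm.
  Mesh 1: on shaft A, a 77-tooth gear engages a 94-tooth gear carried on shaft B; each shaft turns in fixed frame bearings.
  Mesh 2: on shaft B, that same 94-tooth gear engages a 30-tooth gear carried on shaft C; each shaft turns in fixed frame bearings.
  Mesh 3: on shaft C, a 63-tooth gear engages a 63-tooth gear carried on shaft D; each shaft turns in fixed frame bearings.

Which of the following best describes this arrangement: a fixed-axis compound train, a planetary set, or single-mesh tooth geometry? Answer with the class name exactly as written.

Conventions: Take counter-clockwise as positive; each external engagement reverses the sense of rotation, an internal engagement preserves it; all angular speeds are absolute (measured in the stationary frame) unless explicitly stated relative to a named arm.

fixed-axis compound train

recognized (4 fixed axles, 3 meshes): fixed-axis compound train
classification: fixed-axis compound train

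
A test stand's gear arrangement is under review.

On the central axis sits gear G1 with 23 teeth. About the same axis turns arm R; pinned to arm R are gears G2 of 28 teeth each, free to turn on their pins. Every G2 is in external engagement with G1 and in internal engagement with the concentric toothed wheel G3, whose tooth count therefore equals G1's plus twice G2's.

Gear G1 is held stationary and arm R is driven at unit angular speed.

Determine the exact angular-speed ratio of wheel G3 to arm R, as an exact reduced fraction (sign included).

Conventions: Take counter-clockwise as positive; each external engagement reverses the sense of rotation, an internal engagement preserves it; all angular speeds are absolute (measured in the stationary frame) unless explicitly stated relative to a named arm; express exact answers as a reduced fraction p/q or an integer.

102/79

planetary set (23T centre, 28T on arm, 79T internal) — Willis relation
ring teeth: 23 + 2·28 = 79
23(ω_sun−ω_arm) = −79(ω_ring−ω_arm),  ω_sun = 0, ω_arm = 1
ω_ring = 1 − (23/79)(0−1) = 102/79
ω_out/ω_in = 102/79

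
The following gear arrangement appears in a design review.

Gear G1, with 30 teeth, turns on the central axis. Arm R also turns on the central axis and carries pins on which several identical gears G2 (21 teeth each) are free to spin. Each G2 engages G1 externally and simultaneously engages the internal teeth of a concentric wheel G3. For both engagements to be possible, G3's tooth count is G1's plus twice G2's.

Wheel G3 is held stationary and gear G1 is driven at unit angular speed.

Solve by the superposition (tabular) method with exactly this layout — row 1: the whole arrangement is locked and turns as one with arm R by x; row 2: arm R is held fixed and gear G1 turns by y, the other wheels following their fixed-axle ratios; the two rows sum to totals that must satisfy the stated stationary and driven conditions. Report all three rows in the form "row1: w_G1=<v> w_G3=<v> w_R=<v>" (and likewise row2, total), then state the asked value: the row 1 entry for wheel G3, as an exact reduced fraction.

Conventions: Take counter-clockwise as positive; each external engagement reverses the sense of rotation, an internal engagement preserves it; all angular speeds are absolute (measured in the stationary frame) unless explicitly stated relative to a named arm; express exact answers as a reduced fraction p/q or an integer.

row1: w_G1=5/17 w_G3=5/17 w_R=5/17
row2: w_G1=12/17 w_G3=-5/17 w_R=0
total: w_G1=1 w_G3=0 w_R=5/17
asked value: 5/17

recognized (axles ride arm R): planetary set, 30/21/72 teeth
superposition row 1 [locked train]: every member turns x
superposition row 2 [arm held]: sun y, ring −(30/72)·y, arm 0
boundary: total ω_ring = x − (30/72)·y = 0 and total ω_sun = x + y = 1  ⇒  y = 12/17, x = 5/17
row 2 ring = −(30/72)·12/17 = -5/17
totals (row 1 + row 2): sun 5/17 + 12/17 = 1, ring 5/17 + (-5/17) = 0, arm 5/17 + 0 = 5/17
asked cell (row1, ring) = 5/17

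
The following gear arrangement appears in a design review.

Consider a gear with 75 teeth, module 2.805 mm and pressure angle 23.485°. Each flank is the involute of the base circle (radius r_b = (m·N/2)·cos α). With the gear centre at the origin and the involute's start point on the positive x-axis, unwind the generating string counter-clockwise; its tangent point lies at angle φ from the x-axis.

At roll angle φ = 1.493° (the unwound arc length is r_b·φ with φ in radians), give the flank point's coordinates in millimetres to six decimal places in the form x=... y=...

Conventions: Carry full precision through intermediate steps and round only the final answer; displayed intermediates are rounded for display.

x=96.506982 y=0.000569

class = single-mesh tooth geometry [base-circle involute, m = 2.805, 75T]
pitch radius r_p = m·N/2 = 2.805·75/2 = 105.187500
base radius r_b = r_p·cos α = 105.187500·cos 23.485° = 96.474234
roll angle φ = 1.493° = 0.02605777 rad
x = r_b·(cos φ + φ·sin φ) = 96.506982
y = r_b·(sin φ − φ·cos φ) = 0.000569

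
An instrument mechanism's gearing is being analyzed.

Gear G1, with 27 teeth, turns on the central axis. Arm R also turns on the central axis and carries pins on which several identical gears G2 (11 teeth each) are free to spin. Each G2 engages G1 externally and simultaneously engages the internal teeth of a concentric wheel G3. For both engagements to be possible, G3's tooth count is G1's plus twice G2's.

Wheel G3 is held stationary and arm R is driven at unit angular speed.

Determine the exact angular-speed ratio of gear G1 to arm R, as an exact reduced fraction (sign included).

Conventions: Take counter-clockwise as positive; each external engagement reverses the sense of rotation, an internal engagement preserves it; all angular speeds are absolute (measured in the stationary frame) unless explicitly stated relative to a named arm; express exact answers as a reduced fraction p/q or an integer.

76/27

topology: planetary set — G1 27T / G2 11T / G3 49T, arm = carrier (Willis)
ring teeth: 27 + 2·11 = 49
27(ω_sun−ω_arm) = −49(ω_ring−ω_arm),  ω_ring = 0, ω_arm = 1
ω_sun = 1 − (49/27)(0−1) = 76/27
ω_out/ω_in = 76/27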